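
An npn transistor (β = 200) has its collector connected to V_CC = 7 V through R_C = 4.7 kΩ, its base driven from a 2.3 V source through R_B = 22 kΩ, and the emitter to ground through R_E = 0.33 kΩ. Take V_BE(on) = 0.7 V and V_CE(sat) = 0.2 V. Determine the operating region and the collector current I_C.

saturation; I_C ≈ 1.3 mA

Assume active: I_B = (2.3 − 0.7)/(22 + 201×0.33) = 0.0181 mA, I_C = β·I_B = 3.62 mA.
Then V_CE = 7 − 3.62×4.7 − 3.64×0.33 = -11.2 V < 0.2 V — the active assumption fails.
Re-solve with V_CE = 0.2 V. KCL at the emitter: V_E/R_E = (V_BB−0.7−V_E)/R_B + (V_CC−0.2−V_E)/R_C, giving V_E = 0.462 V.
I_C = (V_CC − 0.2 − V_E)/R_C = (6.8 − 0.462)/4.7 = 1.35 mA.
Check: I_B = (1.6 − 0.462)/22 = 0.0517 mA, and β·I_B = 10.3 mA > I_C, confirming saturation.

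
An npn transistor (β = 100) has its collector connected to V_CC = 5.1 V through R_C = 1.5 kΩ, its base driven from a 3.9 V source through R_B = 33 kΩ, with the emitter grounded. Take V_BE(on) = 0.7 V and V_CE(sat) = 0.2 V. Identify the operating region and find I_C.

Assume active: I_B = (3.9 − 0.7)/33 = 0.097 mA, giving I_C = β·I_B = 9.7 mA.
But then V_CE = 5.1 − 9.7×1.5 = -9.45 V < V_CE(sat) = 0.2 V — impossible in the active region.
So the transistor is saturated. With V_CE = 0.2 V, I_C = (V_CC − 0.2)/R_C = 4.9/1.5 = 3.27 mA.
Check: β·I_B = 9.7 mA > I_C = 3.27 mA, confirming saturation.

saturation; I_C ≈ 3.3 mA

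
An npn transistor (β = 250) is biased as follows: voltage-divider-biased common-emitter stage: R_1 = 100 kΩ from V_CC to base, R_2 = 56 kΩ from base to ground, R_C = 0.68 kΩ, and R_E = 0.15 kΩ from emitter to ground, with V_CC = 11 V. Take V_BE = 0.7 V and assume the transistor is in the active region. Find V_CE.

V_CE ≈ 1.8 V

Thevenize the base divider: V_Th = V_CC·R_2/(R_1+R_2) = 11×56/156 = 3.95 V, R_Th = R_1‖R_2 = 35.9 kΩ.
Base-emitter loop: V_Th = I_B·R_Th + V_BE + (β+1)I_B·R_E, so I_B = (3.95 − 0.7) / (35.9 + 251×0.15) = 0.0442 mA.
I_C = β·I_B = 250×0.0442 = 11 mA, and I_E = (β+1)I_B = 11.1 mA.
V_CE = V_CC − I_C·R_C − I_E·R_E = 11 − 11×0.68 − 11.1×0.15 = 1.83 V.
V_CE = 1.83 V > 0.2 V confirms active-region operation.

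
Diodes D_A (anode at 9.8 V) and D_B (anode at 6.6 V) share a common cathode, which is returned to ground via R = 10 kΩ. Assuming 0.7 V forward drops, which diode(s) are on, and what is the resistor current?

Assume both conduct. Then node N would need to be at both 9.8−0.7 = 9.1 V and 6.6−0.7 = 5.9 V, which is impossible.
Assume only D_A conducts: V_N = 9.8 − 0.7 = 9.1 V, so I_R = 9.1/10 = 0.91 mA.
Check D_B: its anode-to-cathode voltage is 6.6 − 9.1 = -2.5 V < 0.7 V, so it is off. The assumption is consistent.

Only D_A conducts; I_R ≈ 0.91 mA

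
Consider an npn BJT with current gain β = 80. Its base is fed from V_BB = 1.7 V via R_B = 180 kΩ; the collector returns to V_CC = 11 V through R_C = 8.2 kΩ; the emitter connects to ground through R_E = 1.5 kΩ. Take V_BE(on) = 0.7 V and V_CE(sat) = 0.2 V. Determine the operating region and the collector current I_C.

Assume active. Base-emitter loop: I_B = (V_BB − V_BE)/(R_B + (β+1)R_E) = (1.7 − 0.7)/(180 + 81×1.5) = 0.00332 mA.
I_C = β·I_B = 80×0.00332 = 0.265 mA.
V_CE = V_CC − I_C·R_C − I_E·R_E = 11 − 0.265×8.2 − 0.269×1.5 = 8.42 V > V_CE(sat), so the active-region assumption holds.

active; I_C ≈ 0.27 mA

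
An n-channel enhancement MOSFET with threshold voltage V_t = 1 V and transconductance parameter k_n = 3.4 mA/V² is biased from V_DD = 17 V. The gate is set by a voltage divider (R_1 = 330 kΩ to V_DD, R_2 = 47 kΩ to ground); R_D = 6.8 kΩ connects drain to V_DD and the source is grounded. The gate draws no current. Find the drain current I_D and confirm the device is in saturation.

I_D ≈ 2.1 mA

V_G = V_DD·R_2/(R_1+R_2) = 17×47/377 = 2.12 V. With the source grounded, V_GS = V_G = 2.12 V.
Assume saturation: I_D = (k_n/2)(V_GS − V_t)² = (3.4/2)×(2.12 − 1)² = 1.7×1.12² = 2.13 mA.
V_DS = V_DD − I_D·R_D = 17 − 2.13×6.8 = 2.52 V.
Saturation requires V_DS ≥ V_GS − V_t = 1.12 V; 2.52 ≥ 1.12 ✓.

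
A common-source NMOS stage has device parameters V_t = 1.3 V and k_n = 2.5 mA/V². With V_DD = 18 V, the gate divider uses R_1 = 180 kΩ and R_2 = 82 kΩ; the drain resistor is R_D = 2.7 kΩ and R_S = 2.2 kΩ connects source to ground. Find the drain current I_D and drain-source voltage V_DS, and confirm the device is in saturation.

V_G = V_DD·R_2/(R_1+R_2) = 18×82/262 = 5.63 V.
Assume saturation: I_D = (k_n/2)(V_GS − V_t)² with V_GS = V_G − I_D·R_S = 5.63 − 2.2·I_D.
Substituting gives 6.05·I_D² − 24.8·I_D + 23.5 = 0, with roots I_D = 1.48 or 2.63 mA.
The root I_D = 2.63 mA gives V_GS = -0.15 V ≤ V_t, so take I_D = 1.48 mA.
Then V_GS = 2.39 V and V_DS = V_DD − I_D(R_D+R_S) = 18 − 1.48×4.9 = 10.8 V.
Saturation requires V_DS ≥ V_GS − V_t = 1.09 V; 10.8 ≥ 1.09 ✓.

I_D ≈ 1.5 mA, V_DS ≈ 11 V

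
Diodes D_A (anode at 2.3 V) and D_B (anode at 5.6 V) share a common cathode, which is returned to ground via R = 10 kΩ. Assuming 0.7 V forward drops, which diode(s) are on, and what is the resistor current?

Assume both conduct. Then node N would need to be at both 2.3−0.7 = 1.6 V and 5.6−0.7 = 4.9 V, which is impossible.
Assume only D_B conducts: V_N = 5.6 − 0.7 = 4.9 V, so I_R = 4.9/10 = 0.49 mA.
Check D_A: its anode-to-cathode voltage is 2.3 − 4.9 = -2.6 V < 0.7 V, so it is off. The assumption is consistent.

Only D_B conducts; I_R ≈ 0.49 mA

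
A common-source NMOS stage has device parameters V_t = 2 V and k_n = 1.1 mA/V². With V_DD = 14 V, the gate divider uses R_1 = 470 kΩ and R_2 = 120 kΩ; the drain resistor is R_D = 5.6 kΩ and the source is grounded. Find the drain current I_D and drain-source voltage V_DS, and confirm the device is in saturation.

V_G = V_DD·R_2/(R_1+R_2) = 14×120/590 = 2.85 V. With the source grounded, V_GS = V_G = 2.85 V.
Assume saturation: I_D = (k_n/2)(V_GS − V_t)² = (1.1/2)×(2.85 − 2)² = 0.55×0.847² = 0.395 mA.
V_DS = V_DD − I_D·R_D = 14 − 0.395×5.6 = 11.8 V.
Saturation requires V_DS ≥ V_GS − V_t = 0.847 V; 11.8 ≥ 0.847 ✓.

I_D ≈ 0.4 mA, V_DS ≈ 12 V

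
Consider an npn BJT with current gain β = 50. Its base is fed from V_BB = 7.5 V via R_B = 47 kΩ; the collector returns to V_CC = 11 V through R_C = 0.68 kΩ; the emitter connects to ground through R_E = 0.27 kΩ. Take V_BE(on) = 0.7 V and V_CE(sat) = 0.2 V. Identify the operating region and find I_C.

Assume active. Base-emitter loop: I_B = (V_BB − V_BE)/(R_B + (β+1)R_E) = (7.5 − 0.7)/(47 + 51×0.27) = 0.112 mA.
I_C = β·I_B = 50×0.112 = 5.59 mA.
V_CE = V_CC − I_C·R_C − I_E·R_E = 11 − 5.59×0.68 − 5.71×0.27 = 5.65 V > V_CE(sat), so the active-region assumption holds.

active; I_C ≈ 5.6 mA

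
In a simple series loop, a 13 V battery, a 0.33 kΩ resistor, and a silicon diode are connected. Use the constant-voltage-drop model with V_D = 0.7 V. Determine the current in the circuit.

I ≈ 37 mA

KVL around the loop: 13 = V_D + I·R = 0.7 + I × 0.33 kΩ.
So I = (13 − 0.7) / 0.33 kΩ = 12.3 / 0.33 = 37.3 mA.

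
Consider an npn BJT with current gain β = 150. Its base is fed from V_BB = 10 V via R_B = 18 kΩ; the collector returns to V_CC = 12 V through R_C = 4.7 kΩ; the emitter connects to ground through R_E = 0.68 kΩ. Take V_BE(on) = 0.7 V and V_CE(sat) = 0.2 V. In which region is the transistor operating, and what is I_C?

saturation; I_C ≈ 2.1 mA

Assume active: I_B = (10 − 0.7)/(18 + 151×0.68) = 0.0771 mA, I_C = β·I_B = 11.6 mA.
Then V_CE = 12 − 11.6×4.7 − 11.6×0.68 = -50.2 V < 0.2 V — the active assumption fails.
Re-solve with V_CE = 0.2 V. KCL at the emitter: V_E/R_E = (V_BB−0.7−V_E)/R_B + (V_CC−0.2−V_E)/R_C, giving V_E = 1.74 V.
I_C = (V_CC − 0.2 − V_E)/R_C = (11.8 − 1.74)/4.7 = 2.14 mA.
Check: I_B = (9.3 − 1.74)/18 = 0.42 mA, and β·I_B = 63 mA > I_C, confirming saturation.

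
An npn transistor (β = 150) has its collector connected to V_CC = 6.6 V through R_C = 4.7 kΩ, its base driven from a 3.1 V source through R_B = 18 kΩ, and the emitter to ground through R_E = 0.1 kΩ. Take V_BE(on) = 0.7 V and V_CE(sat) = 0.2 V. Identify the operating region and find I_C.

saturation; I_C ≈ 1.3 mA

Assume active: I_B = (3.1 − 0.7)/(18 + 151×0.1) = 0.0725 mA, I_C = β·I_B = 10.9 mA.
Then V_CE = 6.6 − 10.9×4.7 − 10.9×0.1 = -45.6 V < 0.2 V — the active assumption fails.
Re-solve with V_CE = 0.2 V. KCL at the emitter: V_E/R_E = (V_BB−0.7−V_E)/R_B + (V_CC−0.2−V_E)/R_C, giving V_E = 0.146 V.
I_C = (V_CC − 0.2 − V_E)/R_C = (6.4 − 0.146)/4.7 = 1.33 mA.
Check: I_B = (2.4 − 0.146)/18 = 0.125 mA, and β·I_B = 18.8 mA > I_C, confirming saturation.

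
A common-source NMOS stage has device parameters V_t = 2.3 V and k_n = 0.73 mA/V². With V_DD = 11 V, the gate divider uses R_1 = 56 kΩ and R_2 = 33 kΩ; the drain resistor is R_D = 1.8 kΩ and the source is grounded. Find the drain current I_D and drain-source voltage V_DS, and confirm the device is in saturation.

I_D ≈ 1.2 mA, V_DS ≈ 8.9 V

V_G = V_DD·R_2/(R_1+R_2) = 11×33/89 = 4.08 V. With the source grounded, V_GS = V_G = 4.08 V.
Assume saturation: I_D = (k_n/2)(V_GS − V_t)² = (0.73/2)×(4.08 − 2.3)² = 0.365×1.78² = 1.15 mA.
V_DS = V_DD − I_D·R_D = 11 − 1.15×1.8 = 8.92 V.
Saturation requires V_DS ≥ V_GS − V_t = 1.78 V; 8.92 ≥ 1.78 ✓.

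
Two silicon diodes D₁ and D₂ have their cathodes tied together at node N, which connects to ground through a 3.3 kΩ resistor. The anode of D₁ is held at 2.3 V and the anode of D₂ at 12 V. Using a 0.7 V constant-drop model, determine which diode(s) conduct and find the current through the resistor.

Assume both conduct. Then node N would need to be at both 2.3−0.7 = 1.6 V and 12−0.7 = 11.3 V, which is impossible.
Assume only D₂ conducts: V_N = 12 − 0.7 = 11.3 V, so I_R = 11.3/3.3 = 3.42 mA.
Check D₁: its anode-to-cathode voltage is 2.3 − 11.3 = -9 V < 0.7 V, so it is off. The assumption is consistent.

Only D₂ conducts; I_R ≈ 3.4 mA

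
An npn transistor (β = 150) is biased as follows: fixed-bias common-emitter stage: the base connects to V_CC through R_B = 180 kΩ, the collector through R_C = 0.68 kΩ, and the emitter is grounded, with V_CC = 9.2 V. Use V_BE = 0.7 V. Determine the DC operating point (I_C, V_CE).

I_C ≈ 7.1 mA, V_CE ≈ 4.4 V

Base loop: V_CC = I_B·R_B + V_BE, so I_B = (9.2 − 0.7)/180 kΩ = 0.0472 mA.
In the active region I_C = β·I_B = 150 × 0.0472 = 7.08 mA.
Collector loop: V_CE = V_CC − I_C·R_C = 9.2 − 7.08×0.68 = 4.38 V.
Since V_CE = 4.38 V > V_CE(sat) ≈ 0.2 V, the transistor is in the active region as assumed.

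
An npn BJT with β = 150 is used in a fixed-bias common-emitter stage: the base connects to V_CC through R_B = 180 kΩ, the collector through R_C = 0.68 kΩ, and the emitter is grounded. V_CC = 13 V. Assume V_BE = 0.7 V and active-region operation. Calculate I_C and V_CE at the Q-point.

Base loop: V_CC = I_B·R_B + V_BE, so I_B = (13 − 0.7)/180 kΩ = 0.0683 mA.
In the active region I_C = β·I_B = 150 × 0.0683 = 10.3 mA.
Collector loop: V_CE = V_CC − I_C·R_C = 13 − 10.3×0.68 = 6.03 V.
Since V_CE = 6.03 V > V_CE(sat) ≈ 0.2 V, the transistor is in the active region as assumed.

I_C ≈ 10 mA, V_CE ≈ 6 V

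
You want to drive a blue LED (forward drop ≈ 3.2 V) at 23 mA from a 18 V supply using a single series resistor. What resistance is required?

The resistor drops V_S − V_D = 18 − 3.2 = 14.8 V at 23 mA.
R = 14.8 V / 23 mA = 0.643 kΩ.

R ≈ 0.64 kΩ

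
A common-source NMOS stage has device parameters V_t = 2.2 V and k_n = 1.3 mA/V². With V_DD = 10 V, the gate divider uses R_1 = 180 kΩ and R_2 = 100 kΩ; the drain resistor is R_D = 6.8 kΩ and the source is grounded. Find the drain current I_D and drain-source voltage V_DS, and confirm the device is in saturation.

I_D ≈ 1.2 mA, V_DS ≈ 1.7 V

V_G = V_DD·R_2/(R_1+R_2) = 10×100/280 = 3.57 V. With the source grounded, V_GS = V_G = 3.57 V.
Assume saturation: I_D = (k_n/2)(V_GS − V_t)² = (1.3/2)×(3.57 − 2.2)² = 0.65×1.37² = 1.22 mA.
V_DS = V_DD − I_D·R_D = 10 − 1.22×6.8 = 1.69 V.
Saturation requires V_DS ≥ V_GS − V_t = 1.37 V; 1.69 ≥ 1.37 ✓.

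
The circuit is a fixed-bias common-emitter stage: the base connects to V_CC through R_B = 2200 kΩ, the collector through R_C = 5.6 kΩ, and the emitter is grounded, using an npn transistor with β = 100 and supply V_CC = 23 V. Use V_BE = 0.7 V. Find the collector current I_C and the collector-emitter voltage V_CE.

I_C ≈ 1 mA, V_CE ≈ 17 V

Base loop: V_CC = I_B·R_B + V_BE, so I_B = (23 − 0.7)/2200 kΩ = 0.0101 mA.
In the active region I_C = β·I_B = 100 × 0.0101 = 1.01 mA.
Collector loop: V_CE = V_CC − I_C·R_C = 23 − 1.01×5.6 = 17.3 V.
Since V_CE = 17.3 V > V_CE(sat) ≈ 0.2 V, the transistor is in the active region as assumed.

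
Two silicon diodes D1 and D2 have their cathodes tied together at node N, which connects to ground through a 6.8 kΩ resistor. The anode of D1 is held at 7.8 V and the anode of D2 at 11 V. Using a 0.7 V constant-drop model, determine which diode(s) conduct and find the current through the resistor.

Assume both conduct. Then node N would need to be at both 7.8−0.7 = 7.1 V and 11−0.7 = 10.3 V, which is impossible.
Assume only D2 conducts: V_N = 11 − 0.7 = 10.3 V, so I_R = 10.3/6.8 = 1.51 mA.
Check D1: its anode-to-cathode voltage is 7.8 − 10.3 = -2.5 V < 0.7 V, so it is off. The assumption is consistent.

Only D2 conducts; I_R ≈ 1.5 mA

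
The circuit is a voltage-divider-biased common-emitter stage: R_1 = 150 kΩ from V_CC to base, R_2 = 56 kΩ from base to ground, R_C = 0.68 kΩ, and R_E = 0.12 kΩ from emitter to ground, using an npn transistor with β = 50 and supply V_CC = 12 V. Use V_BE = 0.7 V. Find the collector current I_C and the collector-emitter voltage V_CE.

Thevenize the base divider: V_Th = V_CC·R_2/(R_1+R_2) = 12×56/206 = 3.26 V, R_Th = R_1‖R_2 = 40.8 kΩ.
Base-emitter loop: V_Th = I_B·R_Th + V_BE + (β+1)I_B·R_E, so I_B = (3.26 − 0.7) / (40.8 + 51×0.12) = 0.0546 mA.
I_C = β·I_B = 50×0.0546 = 2.73 mA, and I_E = (β+1)I_B = 2.79 mA.
V_CE = V_CC − I_C·R_C − I_E·R_E = 12 − 2.73×0.68 − 2.79×0.12 = 9.81 V.
V_CE = 9.81 V > 0.2 V confirms active-region operation.

I_C ≈ 2.7 mA, V_CE ≈ 9.8 V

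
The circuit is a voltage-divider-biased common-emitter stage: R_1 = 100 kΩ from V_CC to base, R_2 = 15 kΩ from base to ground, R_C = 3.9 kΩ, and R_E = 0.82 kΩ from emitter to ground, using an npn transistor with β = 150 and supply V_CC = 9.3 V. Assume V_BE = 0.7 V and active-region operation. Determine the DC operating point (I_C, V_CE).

Thevenize the base divider: V_Th = V_CC·R_2/(R_1+R_2) = 9.3×15/115 = 1.21 V, R_Th = R_1‖R_2 = 13 kΩ.
Base-emitter loop: V_Th = I_B·R_Th + V_BE + (β+1)I_B·R_E, so I_B = (1.21 − 0.7) / (13 + 151×0.82) = 0.00375 mA.
I_C = β·I_B = 150×0.00375 = 0.562 mA, and I_E = (β+1)I_B = 0.566 mA.
V_CE = V_CC − I_C·R_C − I_E·R_E = 9.3 − 0.562×3.9 − 0.566×0.82 = 6.64 V.
V_CE = 6.64 V > 0.2 V confirms active-region operation.

I_C ≈ 0.56 mA, V_CE ≈ 6.6 V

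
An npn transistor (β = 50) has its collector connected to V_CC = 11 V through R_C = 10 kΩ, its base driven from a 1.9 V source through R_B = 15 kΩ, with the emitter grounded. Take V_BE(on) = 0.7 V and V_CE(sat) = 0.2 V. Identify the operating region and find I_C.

Assume active: I_B = (1.9 − 0.7)/15 = 0.08 mA, giving I_C = β·I_B = 4 mA.
But then V_CE = 11 − 4×10 = -29 V < V_CE(sat) = 0.2 V — impossible in the active region.
So the transistor is saturated. With V_CE = 0.2 V, I_C = (V_CC − 0.2)/R_C = 10.8/10 = 1.08 mA.
Check: β·I_B = 4 mA > I_C = 1.08 mA, confirming saturation.

saturation; I_C ≈ 1.1 mA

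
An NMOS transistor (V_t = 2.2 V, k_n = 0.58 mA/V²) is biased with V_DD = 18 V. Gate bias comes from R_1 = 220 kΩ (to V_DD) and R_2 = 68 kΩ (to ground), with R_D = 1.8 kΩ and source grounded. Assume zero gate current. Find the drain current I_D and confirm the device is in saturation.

I_D ≈ 1.2 mA

V_G = V_DD·R_2/(R_1+R_2) = 18×68/288 = 4.25 V. With the source grounded, V_GS = V_G = 4.25 V.
Assume saturation: I_D = (k_n/2)(V_GS − V_t)² = (0.58/2)×(4.25 − 2.2)² = 0.29×2.05² = 1.22 mA.
V_DS = V_DD − I_D·R_D = 18 − 1.22×1.8 = 15.8 V.
Saturation requires V_DS ≥ V_GS − V_t = 2.05 V; 15.8 ≥ 2.05 ✓.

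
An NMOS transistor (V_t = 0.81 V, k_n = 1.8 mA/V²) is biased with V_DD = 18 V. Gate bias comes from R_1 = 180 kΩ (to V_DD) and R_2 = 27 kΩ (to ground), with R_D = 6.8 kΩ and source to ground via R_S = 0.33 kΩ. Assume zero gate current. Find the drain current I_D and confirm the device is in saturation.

V_G = V_DD·R_2/(R_1+R_2) = 18×27/207 = 2.35 V.
Assume saturation: I_D = (k_n/2)(V_GS − V_t)² with V_GS = V_G − I_D·R_S = 2.35 − 0.33·I_D.
Substituting gives 0.098·I_D² − 1.91·I_D + 2.13 = 0, with roots I_D = 1.18 or 18.3 mA.
The root I_D = 18.3 mA gives V_GS = -3.7 V ≤ V_t, so take I_D = 1.18 mA.
Then V_GS = 1.96 V and V_DS = V_DD − I_D(R_D+R_S) = 18 − 1.18×7.13 = 9.56 V.
Saturation requires V_DS ≥ V_GS − V_t = 1.15 V; 9.56 ≥ 1.15 ✓.

I_D ≈ 1.2 mA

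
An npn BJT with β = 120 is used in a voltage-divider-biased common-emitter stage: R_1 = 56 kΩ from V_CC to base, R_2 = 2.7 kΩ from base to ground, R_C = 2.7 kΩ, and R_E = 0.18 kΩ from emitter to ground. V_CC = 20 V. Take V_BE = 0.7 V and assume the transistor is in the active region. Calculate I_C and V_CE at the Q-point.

Thevenize the base divider: V_Th = V_CC·R_2/(R_1+R_2) = 20×2.7/58.7 = 0.92 V, R_Th = R_1‖R_2 = 2.58 kΩ.
Base-emitter loop: V_Th = I_B·R_Th + V_BE + (β+1)I_B·R_E, so I_B = (0.92 − 0.7) / (2.58 + 121×0.18) = 0.00903 mA.
I_C = β·I_B = 120×0.00903 = 1.08 mA, and I_E = (β+1)I_B = 1.09 mA.
V_CE = V_CC − I_C·R_C − I_E·R_E = 20 − 1.08×2.7 − 1.09×0.18 = 16.9 V.
V_CE = 16.9 V > 0.2 V confirms active-region operation.

I_C ≈ 1.1 mA, V_CE ≈ 17 V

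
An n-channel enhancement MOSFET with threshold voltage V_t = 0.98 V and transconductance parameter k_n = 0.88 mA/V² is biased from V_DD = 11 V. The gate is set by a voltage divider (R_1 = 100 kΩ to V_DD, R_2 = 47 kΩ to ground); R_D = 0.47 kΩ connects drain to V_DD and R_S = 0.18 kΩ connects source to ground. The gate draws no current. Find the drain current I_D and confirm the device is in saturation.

I_D ≈ 2.1 mA

V_G = V_DD·R_2/(R_1+R_2) = 11×47/147 = 3.52 V.
Assume saturation: I_D = (k_n/2)(V_GS − V_t)² with V_GS = V_G − I_D·R_S = 3.52 − 0.18·I_D.
Substituting gives 0.0143·I_D² − 1.4·I_D + 2.83 = 0, with roots I_D = 2.06 or 96.3 mA.
The root I_D = 96.3 mA gives V_GS = -13.8 V ≤ V_t, so take I_D = 2.06 mA.
Then V_GS = 3.15 V and V_DS = V_DD − I_D(R_D+R_S) = 11 − 2.06×0.65 = 9.66 V.
Saturation requires V_DS ≥ V_GS − V_t = 2.17 V; 9.66 ≥ 2.17 ✓.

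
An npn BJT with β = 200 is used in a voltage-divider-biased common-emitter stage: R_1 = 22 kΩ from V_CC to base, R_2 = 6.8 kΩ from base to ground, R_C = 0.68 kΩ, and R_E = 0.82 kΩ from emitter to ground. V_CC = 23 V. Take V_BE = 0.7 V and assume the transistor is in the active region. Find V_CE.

V_CE ≈ 15 V

Thevenize the base divider: V_Th = V_CC·R_2/(R_1+R_2) = 23×6.8/28.8 = 5.43 V, R_Th = R_1‖R_2 = 5.19 kΩ.
Base-emitter loop: V_Th = I_B·R_Th + V_BE + (β+1)I_B·R_E, so I_B = (5.43 − 0.7) / (5.19 + 201×0.82) = 0.0278 mA.
I_C = β·I_B = 200×0.0278 = 5.56 mA, and I_E = (β+1)I_B = 5.59 mA.
V_CE = V_CC − I_C·R_C − I_E·R_E = 23 − 5.56×0.68 − 5.59×0.82 = 14.6 V.
V_CE = 14.6 V > 0.2 V confirms active-region operation.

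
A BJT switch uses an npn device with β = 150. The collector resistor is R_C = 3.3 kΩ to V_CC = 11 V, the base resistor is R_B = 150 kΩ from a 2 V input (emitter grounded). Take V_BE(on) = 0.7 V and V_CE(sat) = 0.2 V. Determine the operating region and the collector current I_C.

Assume active. Base-emitter loop: I_B = (V_BB − V_BE)/R_B = (2 − 0.7)/150 = 0.00867 mA.
I_C = β·I_B = 150×0.00867 = 1.3 mA.
V_CE = V_CC − I_C·R_C = 11 − 1.3×3.3 = 6.71 V > V_CE(sat), so the active-region assumption holds.

active; I_C ≈ 1.3 mA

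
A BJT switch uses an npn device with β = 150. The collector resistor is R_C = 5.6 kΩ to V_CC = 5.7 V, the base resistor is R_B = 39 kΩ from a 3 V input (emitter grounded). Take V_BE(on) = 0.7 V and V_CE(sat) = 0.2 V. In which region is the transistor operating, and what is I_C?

Assume active: I_B = (3 − 0.7)/39 = 0.059 mA, giving I_C = β·I_B = 8.85 mA.
But then V_CE = 5.7 − 8.85×5.6 = -43.8 V < V_CE(sat) = 0.2 V — impossible in the active region.
So the transistor is saturated. With V_CE = 0.2 V, I_C = (V_CC − 0.2)/R_C = 5.5/5.6 = 0.982 mA.
Check: β·I_B = 8.85 mA > I_C = 0.982 mA, confirming saturation.

saturation; I_C ≈ 0.98 mA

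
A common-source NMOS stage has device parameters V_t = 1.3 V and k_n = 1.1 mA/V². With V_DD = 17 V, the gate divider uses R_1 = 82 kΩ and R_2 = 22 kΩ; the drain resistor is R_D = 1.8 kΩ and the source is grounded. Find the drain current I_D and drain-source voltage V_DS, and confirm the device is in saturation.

V_G = V_DD·R_2/(R_1+R_2) = 17×22/104 = 3.6 V. With the source grounded, V_GS = V_G = 3.6 V.
Assume saturation: I_D = (k_n/2)(V_GS − V_t)² = (1.1/2)×(3.6 − 1.3)² = 0.55×2.3² = 2.9 mA.
V_DS = V_DD − I_D·R_D = 17 − 2.9×1.8 = 11.8 V.
Saturation requires V_DS ≥ V_GS − V_t = 2.3 V; 11.8 ≥ 2.3 ✓.

I_D ≈ 2.9 mA, V_DS ≈ 12 V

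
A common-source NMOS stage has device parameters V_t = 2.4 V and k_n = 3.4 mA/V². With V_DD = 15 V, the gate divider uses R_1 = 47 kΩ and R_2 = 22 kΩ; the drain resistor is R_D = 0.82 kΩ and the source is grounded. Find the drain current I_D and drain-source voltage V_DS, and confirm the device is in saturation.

V_G = V_DD·R_2/(R_1+R_2) = 15×22/69 = 4.78 V. With the source grounded, V_GS = V_G = 4.78 V.
Assume saturation: I_D = (k_n/2)(V_GS − V_t)² = (3.4/2)×(4.78 − 2.4)² = 1.7×2.38² = 9.65 mA.
V_DS = V_DD − I_D·R_D = 15 − 9.65×0.82 = 7.09 V.
Saturation requires V_DS ≥ V_GS − V_t = 2.38 V; 7.09 ≥ 2.38 ✓.

I_D ≈ 9.7 mA, V_DS ≈ 7.1 V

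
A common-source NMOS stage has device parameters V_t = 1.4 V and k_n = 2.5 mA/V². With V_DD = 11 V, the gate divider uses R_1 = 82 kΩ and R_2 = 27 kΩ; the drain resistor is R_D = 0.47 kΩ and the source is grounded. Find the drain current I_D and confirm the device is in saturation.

V_G = V_DD·R_2/(R_1+R_2) = 11×27/109 = 2.72 V. With the source grounded, V_GS = V_G = 2.72 V.
Assume saturation: I_D = (k_n/2)(V_GS − V_t)² = (2.5/2)×(2.72 − 1.4)² = 1.25×1.32² = 2.19 mA.
V_DS = V_DD − I_D·R_D = 11 − 2.19×0.47 = 9.97 V.
Saturation requires V_DS ≥ V_GS − V_t = 1.32 V; 9.97 ≥ 1.32 ✓.

I_D ≈ 2.2 mA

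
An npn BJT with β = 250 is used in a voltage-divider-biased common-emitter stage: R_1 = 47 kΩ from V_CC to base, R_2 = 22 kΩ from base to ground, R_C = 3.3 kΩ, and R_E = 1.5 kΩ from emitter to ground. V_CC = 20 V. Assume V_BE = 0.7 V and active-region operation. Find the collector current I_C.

I_C ≈ 3.6 mA

Thevenize the base divider: V_Th = V_CC·R_2/(R_1+R_2) = 20×22/69 = 6.38 V, R_Th = R_1‖R_2 = 15 kΩ.
Base-emitter loop: V_Th = I_B·R_Th + V_BE + (β+1)I_B·R_E, so I_B = (6.38 − 0.7) / (15 + 251×1.5) = 0.0145 mA.
I_C = β·I_B = 250×0.0145 = 3.63 mA, and I_E = (β+1)I_B = 3.64 mA.
V_CE = V_CC − I_C·R_C − I_E·R_E = 20 − 3.63×3.3 − 3.64×1.5 = 2.58 V.
V_CE = 2.58 V > 0.2 V confirms active-region operation.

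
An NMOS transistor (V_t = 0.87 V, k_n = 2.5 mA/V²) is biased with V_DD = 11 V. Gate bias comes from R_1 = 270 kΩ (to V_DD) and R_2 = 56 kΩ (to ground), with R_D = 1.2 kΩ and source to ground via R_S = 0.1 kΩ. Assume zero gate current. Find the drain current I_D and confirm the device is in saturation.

I_D ≈ 1 mA

V_G = V_DD·R_2/(R_1+R_2) = 11×56/326 = 1.89 V.
Assume saturation: I_D = (k_n/2)(V_GS − V_t)² with V_GS = V_G − I_D·R_S = 1.89 − 0.1·I_D.
Substituting gives 0.0125·I_D² − 1.25·I_D + 1.3 = 0, with roots I_D = 1.05 or 99.3 mA.
The root I_D = 99.3 mA gives V_GS = -8.04 V ≤ V_t, so take I_D = 1.05 mA.
Then V_GS = 1.78 V and V_DS = V_DD − I_D(R_D+R_S) = 11 − 1.05×1.3 = 9.64 V.
Saturation requires V_DS ≥ V_GS − V_t = 0.915 V; 9.64 ≥ 0.915 ✓.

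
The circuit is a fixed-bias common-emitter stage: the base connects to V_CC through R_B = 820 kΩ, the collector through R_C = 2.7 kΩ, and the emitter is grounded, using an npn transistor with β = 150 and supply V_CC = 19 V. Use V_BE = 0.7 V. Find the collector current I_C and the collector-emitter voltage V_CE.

Base loop: V_CC = I_B·R_B + V_BE, so I_B = (19 − 0.7)/820 kΩ = 0.0223 mA.
In the active region I_C = β·I_B = 150 × 0.0223 = 3.35 mA.
Collector loop: V_CE = V_CC − I_C·R_C = 19 − 3.35×2.7 = 9.96 V.
Since V_CE = 9.96 V > V_CE(sat) ≈ 0.2 V, the transistor is in the active region as assumed.

I_C ≈ 3.3 mA, V_CE ≈ 10 V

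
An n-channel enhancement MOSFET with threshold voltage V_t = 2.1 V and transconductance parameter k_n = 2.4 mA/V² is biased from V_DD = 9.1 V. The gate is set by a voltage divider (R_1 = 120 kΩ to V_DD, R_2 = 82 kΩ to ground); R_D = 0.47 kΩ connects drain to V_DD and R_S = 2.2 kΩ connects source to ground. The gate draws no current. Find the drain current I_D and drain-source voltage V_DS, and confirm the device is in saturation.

V_G = V_DD·R_2/(R_1+R_2) = 9.1×82/202 = 3.69 V.
Assume saturation: I_D = (k_n/2)(V_GS − V_t)² with V_GS = V_G − I_D·R_S = 3.69 − 2.2·I_D.
Substituting gives 5.81·I_D² − 9.42·I_D + 3.05 = 0, with roots I_D = 0.447 or 1.17 mA.
The root I_D = 1.17 mA gives V_GS = 1.11 V ≤ V_t, so take I_D = 0.447 mA.
Then V_GS = 2.71 V and V_DS = V_DD − I_D(R_D+R_S) = 9.1 − 0.447×2.67 = 7.91 V.
Saturation requires V_DS ≥ V_GS − V_t = 0.61 V; 7.91 ≥ 0.61 ✓.

I_D ≈ 0.45 mA, V_DS ≈ 7.9 V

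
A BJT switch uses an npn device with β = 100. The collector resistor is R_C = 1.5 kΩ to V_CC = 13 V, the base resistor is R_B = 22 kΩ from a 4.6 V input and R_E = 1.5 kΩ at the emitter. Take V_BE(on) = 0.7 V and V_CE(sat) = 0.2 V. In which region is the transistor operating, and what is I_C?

Assume active. Base-emitter loop: I_B = (V_BB − V_BE)/(R_B + (β+1)R_E) = (4.6 − 0.7)/(22 + 101×1.5) = 0.0225 mA.
I_C = β·I_B = 100×0.0225 = 2.25 mA.
V_CE = V_CC − I_C·R_C − I_E·R_E = 13 − 2.25×1.5 − 2.27×1.5 = 6.22 V > V_CE(sat), so the active-region assumption holds.

active; I_C ≈ 2.2 mA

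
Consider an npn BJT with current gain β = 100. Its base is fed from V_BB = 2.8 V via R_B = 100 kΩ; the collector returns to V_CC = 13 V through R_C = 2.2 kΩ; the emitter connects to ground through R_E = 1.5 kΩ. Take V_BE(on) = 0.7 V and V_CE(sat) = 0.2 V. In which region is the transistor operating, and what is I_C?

active; I_C ≈ 0.83 mA

Assume active. Base-emitter loop: I_B = (V_BB − V_BE)/(R_B + (β+1)R_E) = (2.8 − 0.7)/(100 + 101×1.5) = 0.00835 mA.
I_C = β·I_B = 100×0.00835 = 0.835 mA.
V_CE = V_CC − I_C·R_C − I_E·R_E = 13 − 0.835×2.2 − 0.843×1.5 = 9.9 V > V_CE(sat), so the active-region assumption holds.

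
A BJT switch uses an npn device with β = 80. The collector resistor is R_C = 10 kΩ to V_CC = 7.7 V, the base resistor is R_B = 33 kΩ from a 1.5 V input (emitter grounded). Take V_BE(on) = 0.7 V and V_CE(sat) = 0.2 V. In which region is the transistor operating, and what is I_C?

saturation; I_C ≈ 0.75 mA

Assume active: I_B = (1.5 − 0.7)/33 = 0.0242 mA, giving I_C = β·I_B = 1.94 mA.
But then V_CE = 7.7 − 1.94×10 = -11.7 V < V_CE(sat) = 0.2 V — impossible in the active region.
So the transistor is saturated. With V_CE = 0.2 V, I_C = (V_CC − 0.2)/R_C = 7.5/10 = 0.75 mA.
Check: β·I_B = 1.94 mA > I_C = 0.75 mA, confirming saturation.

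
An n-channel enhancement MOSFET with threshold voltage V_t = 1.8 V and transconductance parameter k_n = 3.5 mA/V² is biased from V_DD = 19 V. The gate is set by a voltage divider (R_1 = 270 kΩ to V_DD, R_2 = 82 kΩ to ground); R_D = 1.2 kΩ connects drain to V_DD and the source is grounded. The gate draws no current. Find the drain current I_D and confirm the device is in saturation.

I_D ≈ 12 mA

V_G = V_DD·R_2/(R_1+R_2) = 19×82/352 = 4.43 V. With the source grounded, V_GS = V_G = 4.43 V.
Assume saturation: I_D = (k_n/2)(V_GS − V_t)² = (3.5/2)×(4.43 − 1.8)² = 1.75×2.63² = 12.1 mA.
V_DS = V_DD − I_D·R_D = 19 − 12.1×1.2 = 4.52 V.
Saturation requires V_DS ≥ V_GS − V_t = 2.63 V; 4.52 ≥ 2.63 ✓.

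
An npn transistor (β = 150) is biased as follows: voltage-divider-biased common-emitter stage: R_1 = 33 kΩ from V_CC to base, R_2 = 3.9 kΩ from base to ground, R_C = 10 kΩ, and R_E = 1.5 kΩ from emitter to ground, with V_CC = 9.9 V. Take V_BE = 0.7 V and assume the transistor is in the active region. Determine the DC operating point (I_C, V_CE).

Thevenize the base divider: V_Th = V_CC·R_2/(R_1+R_2) = 9.9×3.9/36.9 = 1.05 V, R_Th = R_1‖R_2 = 3.49 kΩ.
Base-emitter loop: V_Th = I_B·R_Th + V_BE + (β+1)I_B·R_E, so I_B = (1.05 − 0.7) / (3.49 + 151×1.5) = 0.00151 mA.
I_C = β·I_B = 150×0.00151 = 0.226 mA, and I_E = (β+1)I_B = 0.227 mA.
V_CE = V_CC − I_C·R_C − I_E·R_E = 9.9 − 0.226×10 − 0.227×1.5 = 7.3 V.
V_CE = 7.3 V > 0.2 V confirms active-region operation.

I_C ≈ 0.23 mA, V_CE ≈ 7.3 V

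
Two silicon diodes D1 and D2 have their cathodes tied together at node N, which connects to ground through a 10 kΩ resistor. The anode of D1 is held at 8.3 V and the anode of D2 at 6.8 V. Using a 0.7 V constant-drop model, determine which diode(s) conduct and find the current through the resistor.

Assume both conduct. Then node N would need to be at both 8.3−0.7 = 7.6 V and 6.8−0.7 = 6.1 V, which is impossible.
Assume only D1 conducts: V_N = 8.3 − 0.7 = 7.6 V, so I_R = 7.6/10 = 0.76 mA.
Check D2: its anode-to-cathode voltage is 6.8 − 7.6 = -0.8 V < 0.7 V, so it is off. The assumption is consistent.

Only D1 conducts; I_R ≈ 0.76 mA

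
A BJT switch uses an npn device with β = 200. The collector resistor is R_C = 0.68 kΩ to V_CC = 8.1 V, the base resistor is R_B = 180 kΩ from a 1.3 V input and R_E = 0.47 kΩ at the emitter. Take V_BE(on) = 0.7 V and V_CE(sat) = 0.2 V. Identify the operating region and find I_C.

active; I_C ≈ 0.44 mA

Assume active. Base-emitter loop: I_B = (V_BB − V_BE)/(R_B + (β+1)R_E) = (1.3 − 0.7)/(180 + 201×0.47) = 0.00219 mA.
I_C = β·I_B = 200×0.00219 = 0.437 mA.
V_CE = V_CC − I_C·R_C − I_E·R_E = 8.1 − 0.437×0.68 − 0.439×0.47 = 7.6 V > V_CE(sat), so the active-region assumption holds.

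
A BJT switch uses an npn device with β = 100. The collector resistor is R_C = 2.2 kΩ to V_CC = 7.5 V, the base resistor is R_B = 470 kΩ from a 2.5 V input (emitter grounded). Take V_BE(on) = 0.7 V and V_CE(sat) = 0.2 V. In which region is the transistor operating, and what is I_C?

Assume active. Base-emitter loop: I_B = (V_BB − V_BE)/R_B = (2.5 − 0.7)/470 = 0.00383 mA.
I_C = β·I_B = 100×0.00383 = 0.383 mA.
V_CE = V_CC − I_C·R_C = 7.5 − 0.383×2.2 = 6.66 V > V_CE(sat), so the active-region assumption holds.

active; I_C ≈ 0.38 mA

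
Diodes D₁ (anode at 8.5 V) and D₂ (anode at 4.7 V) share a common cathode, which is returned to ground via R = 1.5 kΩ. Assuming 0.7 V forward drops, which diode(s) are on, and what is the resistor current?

Only D₁ conducts; I_R ≈ 5.2 mA

Assume both conduct. Then node N would need to be at both 8.5−0.7 = 7.8 V and 4.7−0.7 = 4 V, which is impossible.
Assume only D₁ conducts: V_N = 8.5 − 0.7 = 7.8 V, so I_R = 7.8/1.5 = 5.2 mA.
Check D₂: its anode-to-cathode voltage is 4.7 − 7.8 = -3.1 V < 0.7 V, so it is off. The assumption is consistent.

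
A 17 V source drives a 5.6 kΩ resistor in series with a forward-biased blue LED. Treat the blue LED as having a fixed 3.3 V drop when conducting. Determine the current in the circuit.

KVL around the loop: 17 = V_D + I·R = 3.3 + I × 5.6 kΩ.
So I = (17 − 3.3) / 5.6 kΩ = 13.7 / 5.6 = 2.45 mA.

I ≈ 2.4 mA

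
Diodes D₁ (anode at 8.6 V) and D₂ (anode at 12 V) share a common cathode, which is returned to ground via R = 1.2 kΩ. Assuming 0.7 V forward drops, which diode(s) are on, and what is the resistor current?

Only D₂ conducts; I_R ≈ 9.4 mA

Assume both conduct. Then node N would need to be at both 8.6−0.7 = 7.9 V and 12−0.7 = 11.3 V, which is impossible.
Assume only D₂ conducts: V_N = 12 − 0.7 = 11.3 V, so I_R = 11.3/1.2 = 9.42 mA.
Check D₁: its anode-to-cathode voltage is 8.6 − 11.3 = -2.7 V < 0.7 V, so it is off. The assumption is consistent.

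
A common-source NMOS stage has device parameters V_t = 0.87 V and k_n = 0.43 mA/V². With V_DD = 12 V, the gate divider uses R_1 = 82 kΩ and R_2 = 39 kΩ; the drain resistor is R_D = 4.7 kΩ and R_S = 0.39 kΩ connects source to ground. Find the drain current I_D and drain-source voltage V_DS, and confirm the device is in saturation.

V_G = V_DD·R_2/(R_1+R_2) = 12×39/121 = 3.87 V.
Assume saturation: I_D = (k_n/2)(V_GS − V_t)² with V_GS = V_G − I_D·R_S = 3.87 − 0.39·I_D.
Substituting gives 0.0327·I_D² − 1.5·I_D + 1.93 = 0, with roots I_D = 1.32 or 44.6 mA.
The root I_D = 44.6 mA gives V_GS = -13.5 V ≤ V_t, so take I_D = 1.32 mA.
Then V_GS = 3.35 V and V_DS = V_DD − I_D(R_D+R_S) = 12 − 1.32×5.09 = 5.26 V.
Saturation requires V_DS ≥ V_GS − V_t = 2.48 V; 5.26 ≥ 2.48 ✓.

I_D ≈ 1.3 mA, V_DS ≈ 5.3 V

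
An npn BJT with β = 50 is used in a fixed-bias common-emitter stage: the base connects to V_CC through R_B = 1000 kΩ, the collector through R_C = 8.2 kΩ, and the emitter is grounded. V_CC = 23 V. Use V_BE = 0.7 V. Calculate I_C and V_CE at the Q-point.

Base loop: V_CC = I_B·R_B + V_BE, so I_B = (23 − 0.7)/1000 kΩ = 0.0223 mA.
In the active region I_C = β·I_B = 50 × 0.0223 = 1.11 mA.
Collector loop: V_CE = V_CC − I_C·R_C = 23 − 1.11×8.2 = 13.9 V.
Since V_CE = 13.9 V > V_CE(sat) ≈ 0.2 V, the transistor is in the active region as assumed.

I_C ≈ 1.1 mA, V_CE ≈ 14 V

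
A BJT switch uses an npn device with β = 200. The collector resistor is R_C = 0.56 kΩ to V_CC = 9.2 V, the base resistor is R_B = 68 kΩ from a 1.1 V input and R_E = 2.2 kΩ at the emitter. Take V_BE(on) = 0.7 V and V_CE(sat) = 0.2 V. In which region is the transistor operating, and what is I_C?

Assume active. Base-emitter loop: I_B = (V_BB − V_BE)/(R_B + (β+1)R_E) = (1.1 − 0.7)/(68 + 201×2.2) = 0.000784 mA.
I_C = β·I_B = 200×0.000784 = 0.157 mA.
V_CE = V_CC − I_C·R_C − I_E·R_E = 9.2 − 0.157×0.56 − 0.158×2.2 = 8.77 V > V_CE(sat), so the active-region assumption holds.

active; I_C ≈ 0.16 mA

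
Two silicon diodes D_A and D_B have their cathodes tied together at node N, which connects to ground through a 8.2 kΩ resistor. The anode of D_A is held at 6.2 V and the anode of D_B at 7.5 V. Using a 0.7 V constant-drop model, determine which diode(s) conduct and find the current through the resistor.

Assume both conduct. Then node N would need to be at both 6.2−0.7 = 5.5 V and 7.5−0.7 = 6.8 V, which is impossible.
Assume only D_B conducts: V_N = 7.5 − 0.7 = 6.8 V, so I_R = 6.8/8.2 = 0.829 mA.
Check D_A: its anode-to-cathode voltage is 6.2 − 6.8 = -0.6 V < 0.7 V, so it is off. The assumption is consistent.

Only D_B conducts; I_R ≈ 0.83 mA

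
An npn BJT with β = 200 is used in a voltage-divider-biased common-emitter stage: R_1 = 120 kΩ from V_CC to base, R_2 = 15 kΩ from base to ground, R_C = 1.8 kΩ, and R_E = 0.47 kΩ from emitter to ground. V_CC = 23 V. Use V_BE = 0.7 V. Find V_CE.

V_CE ≈ 15 V

Thevenize the base divider: V_Th = V_CC·R_2/(R_1+R_2) = 23×15/135 = 2.56 V, R_Th = R_1‖R_2 = 13.3 kΩ.
Base-emitter loop: V_Th = I_B·R_Th + V_BE + (β+1)I_B·R_E, so I_B = (2.56 − 0.7) / (13.3 + 201×0.47) = 0.0172 mA.
I_C = β·I_B = 200×0.0172 = 3.44 mA, and I_E = (β+1)I_B = 3.46 mA.
V_CE = V_CC − I_C·R_C − I_E·R_E = 23 − 3.44×1.8 − 3.46×0.47 = 15.2 V.
V_CE = 15.2 V > 0.2 V confirms active-region operation.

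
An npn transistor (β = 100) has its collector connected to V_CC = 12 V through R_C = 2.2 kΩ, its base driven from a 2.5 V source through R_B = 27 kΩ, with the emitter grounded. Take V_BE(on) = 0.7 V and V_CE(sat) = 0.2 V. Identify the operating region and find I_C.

saturation; I_C ≈ 5.4 mA

Assume active: I_B = (2.5 − 0.7)/27 = 0.0667 mA, giving I_C = β·I_B = 6.67 mA.
But then V_CE = 12 − 6.67×2.2 = -2.67 V < V_CE(sat) = 0.2 V — impossible in the active region.
So the transistor is saturated. With V_CE = 0.2 V, I_C = (V_CC − 0.2)/R_C = 11.8/2.2 = 5.36 mA.
Check: β·I_B = 6.67 mA > I_C = 5.36 mA, confirming saturation.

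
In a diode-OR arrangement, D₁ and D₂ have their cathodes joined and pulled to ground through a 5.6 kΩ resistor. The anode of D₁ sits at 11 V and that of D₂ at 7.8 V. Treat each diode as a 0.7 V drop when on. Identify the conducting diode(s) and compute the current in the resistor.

Only D₁ conducts; I_R ≈ 1.8 mA

Assume both conduct. Then node N would need to be at both 11−0.7 = 10.3 V and 7.8−0.7 = 7.1 V, which is impossible.
Assume only D₁ conducts: V_N = 11 − 0.7 = 10.3 V, so I_R = 10.3/5.6 = 1.84 mA.
Check D₂: its anode-to-cathode voltage is 7.8 − 10.3 = -2.5 V < 0.7 V, so it is off. The assumption is consistent.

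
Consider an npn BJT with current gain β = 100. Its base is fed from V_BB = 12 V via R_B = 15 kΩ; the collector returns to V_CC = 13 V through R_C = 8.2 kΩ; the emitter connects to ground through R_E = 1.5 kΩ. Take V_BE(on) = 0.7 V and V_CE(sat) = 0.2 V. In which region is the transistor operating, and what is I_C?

saturation; I_C ≈ 1.2 mA

Assume active: I_B = (12 − 0.7)/(15 + 101×1.5) = 0.0679 mA, I_C = β·I_B = 6.79 mA.
Then V_CE = 13 − 6.79×8.2 − 6.85×1.5 = -52.9 V < 0.2 V — the active assumption fails.
Re-solve with V_CE = 0.2 V. KCL at the emitter: V_E/R_E = (V_BB−0.7−V_E)/R_B + (V_CC−0.2−V_E)/R_C, giving V_E = 2.71 V.
I_C = (V_CC − 0.2 − V_E)/R_C = (12.8 − 2.71)/8.2 = 1.23 mA.
Check: I_B = (11.3 − 2.71)/15 = 0.573 mA, and β·I_B = 57.3 mA > I_C, confirming saturation.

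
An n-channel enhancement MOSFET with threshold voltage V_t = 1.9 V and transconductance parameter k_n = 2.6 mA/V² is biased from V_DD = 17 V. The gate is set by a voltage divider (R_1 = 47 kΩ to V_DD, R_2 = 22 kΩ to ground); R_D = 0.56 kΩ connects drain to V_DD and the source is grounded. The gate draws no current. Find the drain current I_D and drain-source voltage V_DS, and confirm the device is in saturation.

V_G = V_DD·R_2/(R_1+R_2) = 17×22/69 = 5.42 V. With the source grounded, V_GS = V_G = 5.42 V.
Assume saturation: I_D = (k_n/2)(V_GS − V_t)² = (2.6/2)×(5.42 − 1.9)² = 1.3×3.52² = 16.1 mA.
V_DS = V_DD − I_D·R_D = 17 − 16.1×0.56 = 7.98 V.
Saturation requires V_DS ≥ V_GS − V_t = 3.52 V; 7.98 ≥ 3.52 ✓.

I_D ≈ 16 mA, V_DS ≈ 8 V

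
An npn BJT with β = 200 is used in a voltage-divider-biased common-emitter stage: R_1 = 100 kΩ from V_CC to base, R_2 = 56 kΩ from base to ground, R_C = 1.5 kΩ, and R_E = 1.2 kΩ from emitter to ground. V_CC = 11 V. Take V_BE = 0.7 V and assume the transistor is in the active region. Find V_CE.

V_CE ≈ 4.7 V

Thevenize the base divider: V_Th = V_CC·R_2/(R_1+R_2) = 11×56/156 = 3.95 V, R_Th = R_1‖R_2 = 35.9 kΩ.
Base-emitter loop: V_Th = I_B·R_Th + V_BE + (β+1)I_B·R_E, so I_B = (3.95 − 0.7) / (35.9 + 201×1.2) = 0.0117 mA.
I_C = β·I_B = 200×0.0117 = 2.34 mA, and I_E = (β+1)I_B = 2.36 mA.
V_CE = V_CC − I_C·R_C − I_E·R_E = 11 − 2.34×1.5 − 2.36×1.2 = 4.65 V.
V_CE = 4.65 V > 0.2 V confirms active-region operation.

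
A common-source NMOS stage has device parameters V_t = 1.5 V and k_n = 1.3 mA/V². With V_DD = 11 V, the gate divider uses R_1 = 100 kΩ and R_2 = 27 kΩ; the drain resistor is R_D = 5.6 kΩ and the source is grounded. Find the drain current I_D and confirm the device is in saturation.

V_G = V_DD·R_2/(R_1+R_2) = 11×27/127 = 2.34 V. With the source grounded, V_GS = V_G = 2.34 V.
Assume saturation: I_D = (k_n/2)(V_GS − V_t)² = (1.3/2)×(2.34 − 1.5)² = 0.65×0.839² = 0.457 mA.
V_DS = V_DD − I_D·R_D = 11 − 0.457×5.6 = 8.44 V.
Saturation requires V_DS ≥ V_GS − V_t = 0.839 V; 8.44 ≥ 0.839 ✓.

I_D ≈ 0.46 mA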